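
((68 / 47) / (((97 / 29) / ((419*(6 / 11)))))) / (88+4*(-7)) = 413134 / 250745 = 1.65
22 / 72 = 11 / 36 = 0.31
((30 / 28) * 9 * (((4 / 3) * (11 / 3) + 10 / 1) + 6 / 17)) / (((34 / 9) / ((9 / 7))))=708345 / 14161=50.02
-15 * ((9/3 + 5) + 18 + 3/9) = -395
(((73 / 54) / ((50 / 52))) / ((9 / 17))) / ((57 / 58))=935714 / 346275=2.70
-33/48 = -11/16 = -0.69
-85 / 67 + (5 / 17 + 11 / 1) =11419 / 1139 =10.03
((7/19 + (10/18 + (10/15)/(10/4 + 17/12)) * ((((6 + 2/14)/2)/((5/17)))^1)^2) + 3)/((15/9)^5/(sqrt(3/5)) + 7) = -63961493237379/25096466042200 + 10967334231375 * sqrt(15)/7027010491816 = 3.50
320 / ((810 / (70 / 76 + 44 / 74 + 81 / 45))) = 372944 / 284715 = 1.31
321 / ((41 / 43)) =13803 / 41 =336.66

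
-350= -350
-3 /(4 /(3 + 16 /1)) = -57 /4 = -14.25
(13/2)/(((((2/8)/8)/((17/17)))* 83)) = 208/83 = 2.51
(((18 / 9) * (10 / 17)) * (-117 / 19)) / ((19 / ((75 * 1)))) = -175500 / 6137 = -28.60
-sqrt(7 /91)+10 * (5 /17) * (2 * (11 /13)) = 1100 /221-sqrt(13) /13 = 4.70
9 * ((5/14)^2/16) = 225/3136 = 0.07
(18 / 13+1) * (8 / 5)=248 / 65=3.82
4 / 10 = 0.40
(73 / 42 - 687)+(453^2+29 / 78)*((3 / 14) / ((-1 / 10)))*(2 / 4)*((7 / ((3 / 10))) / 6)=-2803352843 / 3276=-855724.31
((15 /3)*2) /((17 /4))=40 /17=2.35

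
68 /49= 1.39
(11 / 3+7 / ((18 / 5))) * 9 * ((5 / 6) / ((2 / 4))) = 505 / 6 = 84.17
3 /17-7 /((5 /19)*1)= -2246 /85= -26.42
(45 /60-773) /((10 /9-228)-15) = 27801 /8708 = 3.19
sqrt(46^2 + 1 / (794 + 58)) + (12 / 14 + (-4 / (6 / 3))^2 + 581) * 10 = sqrt(384003429) / 426 + 41010 / 7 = 5904.57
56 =56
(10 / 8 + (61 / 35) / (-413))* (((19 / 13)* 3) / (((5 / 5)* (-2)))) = -4105767 / 1503320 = -2.73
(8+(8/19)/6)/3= 460/171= 2.69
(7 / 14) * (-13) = -13 / 2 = -6.50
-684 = -684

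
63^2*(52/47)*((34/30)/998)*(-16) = -9356256/117265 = -79.79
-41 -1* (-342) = 301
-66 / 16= -33 / 8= -4.12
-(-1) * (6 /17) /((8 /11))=33 /68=0.49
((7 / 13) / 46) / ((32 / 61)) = 427 / 19136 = 0.02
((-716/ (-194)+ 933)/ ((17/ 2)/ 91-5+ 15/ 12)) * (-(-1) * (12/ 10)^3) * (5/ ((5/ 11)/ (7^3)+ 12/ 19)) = -46555479970272/ 13312985675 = -3497.00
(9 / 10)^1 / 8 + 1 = 89 / 80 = 1.11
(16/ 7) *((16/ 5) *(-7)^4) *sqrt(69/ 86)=43904 *sqrt(5934)/ 215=15730.39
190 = 190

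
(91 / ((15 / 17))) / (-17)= -91 / 15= -6.07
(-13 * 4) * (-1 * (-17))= -884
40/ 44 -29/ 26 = -59/ 286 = -0.21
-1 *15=-15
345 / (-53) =-345 / 53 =-6.51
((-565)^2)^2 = 101904600625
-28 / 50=-14 / 25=-0.56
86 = 86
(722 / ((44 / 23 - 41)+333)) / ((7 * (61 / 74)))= 307211 / 721630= 0.43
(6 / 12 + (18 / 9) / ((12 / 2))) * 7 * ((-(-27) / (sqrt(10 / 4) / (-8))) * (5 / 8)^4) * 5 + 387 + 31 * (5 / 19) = -212.82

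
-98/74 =-49/37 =-1.32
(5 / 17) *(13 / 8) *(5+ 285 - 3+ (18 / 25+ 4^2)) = 98709 / 680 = 145.16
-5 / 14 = -0.36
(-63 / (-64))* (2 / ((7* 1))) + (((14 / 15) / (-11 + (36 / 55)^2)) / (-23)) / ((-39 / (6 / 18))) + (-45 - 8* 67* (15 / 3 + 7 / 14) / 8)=-3413735464181 / 8261326944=-413.22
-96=-96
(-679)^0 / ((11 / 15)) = 15 / 11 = 1.36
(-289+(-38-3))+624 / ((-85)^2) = -2383626 / 7225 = -329.91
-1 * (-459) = 459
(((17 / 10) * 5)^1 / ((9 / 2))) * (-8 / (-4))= 34 / 9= 3.78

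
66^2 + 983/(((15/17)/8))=199028/15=13268.53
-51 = -51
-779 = -779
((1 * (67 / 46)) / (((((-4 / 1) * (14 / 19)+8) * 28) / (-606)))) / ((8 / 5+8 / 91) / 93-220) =259074595 / 9134772736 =0.03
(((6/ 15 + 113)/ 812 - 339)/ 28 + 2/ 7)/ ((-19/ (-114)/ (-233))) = 16519.38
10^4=10000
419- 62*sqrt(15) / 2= 298.94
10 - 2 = 8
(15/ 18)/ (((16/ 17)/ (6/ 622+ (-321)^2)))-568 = 451155147/ 4976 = 90666.23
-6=-6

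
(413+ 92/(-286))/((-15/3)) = -59013/715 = -82.54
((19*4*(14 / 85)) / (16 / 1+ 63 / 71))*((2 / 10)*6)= 453264 / 509575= 0.89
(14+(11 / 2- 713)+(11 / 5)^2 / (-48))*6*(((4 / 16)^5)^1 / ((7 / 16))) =-118903 / 12800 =-9.29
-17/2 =-8.50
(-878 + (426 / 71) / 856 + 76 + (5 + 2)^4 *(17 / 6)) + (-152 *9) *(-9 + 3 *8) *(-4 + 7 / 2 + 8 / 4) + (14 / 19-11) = -604762759 / 24396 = -24789.42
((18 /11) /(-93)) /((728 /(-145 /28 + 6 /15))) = 0.00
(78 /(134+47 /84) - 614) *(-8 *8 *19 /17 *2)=87755.19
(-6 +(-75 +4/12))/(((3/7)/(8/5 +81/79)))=-1756678/3555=-494.14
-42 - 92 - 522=-656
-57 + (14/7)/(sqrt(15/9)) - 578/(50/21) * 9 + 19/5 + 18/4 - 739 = -148627/50 + 2 * sqrt(15)/5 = -2970.99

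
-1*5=-5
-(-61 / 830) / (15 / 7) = 427 / 12450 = 0.03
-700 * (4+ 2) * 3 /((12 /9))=-9450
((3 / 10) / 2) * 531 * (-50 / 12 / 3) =-885 / 8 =-110.62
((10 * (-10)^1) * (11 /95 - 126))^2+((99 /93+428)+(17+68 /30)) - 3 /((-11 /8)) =292615007205014 /1846515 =158468795.11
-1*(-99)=99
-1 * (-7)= 7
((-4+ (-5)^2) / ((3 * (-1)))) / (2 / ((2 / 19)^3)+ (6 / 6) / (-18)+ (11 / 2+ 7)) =-252 / 62179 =-0.00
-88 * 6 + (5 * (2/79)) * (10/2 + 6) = -41602/79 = -526.61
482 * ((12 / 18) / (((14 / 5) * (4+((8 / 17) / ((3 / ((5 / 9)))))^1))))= 184365 / 6566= 28.08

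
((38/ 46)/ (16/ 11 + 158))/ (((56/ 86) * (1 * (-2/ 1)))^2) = 0.00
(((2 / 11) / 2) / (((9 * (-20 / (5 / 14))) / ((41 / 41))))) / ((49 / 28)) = -1 / 9702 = -0.00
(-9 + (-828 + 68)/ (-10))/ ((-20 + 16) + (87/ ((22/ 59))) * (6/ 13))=9581/ 14827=0.65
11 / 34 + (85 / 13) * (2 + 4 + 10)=46383 / 442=104.94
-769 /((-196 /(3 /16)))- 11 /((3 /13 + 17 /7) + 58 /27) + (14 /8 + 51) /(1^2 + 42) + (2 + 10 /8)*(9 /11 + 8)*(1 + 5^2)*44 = 13055456940585 /398206144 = 32785.67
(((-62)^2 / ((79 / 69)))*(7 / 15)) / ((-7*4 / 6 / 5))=-132618 / 79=-1678.71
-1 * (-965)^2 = -931225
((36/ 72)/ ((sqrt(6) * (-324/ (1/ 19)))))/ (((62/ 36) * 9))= -sqrt(6)/ 1145016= -0.00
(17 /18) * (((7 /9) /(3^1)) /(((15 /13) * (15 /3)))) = 1547 /36450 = 0.04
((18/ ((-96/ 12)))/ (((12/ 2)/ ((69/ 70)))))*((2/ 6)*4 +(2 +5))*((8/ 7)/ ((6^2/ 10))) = -575/ 588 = -0.98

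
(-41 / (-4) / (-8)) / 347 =-41 / 11104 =-0.00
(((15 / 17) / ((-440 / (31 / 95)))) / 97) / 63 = -31 / 289498440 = -0.00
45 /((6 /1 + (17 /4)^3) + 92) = 576 /2237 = 0.26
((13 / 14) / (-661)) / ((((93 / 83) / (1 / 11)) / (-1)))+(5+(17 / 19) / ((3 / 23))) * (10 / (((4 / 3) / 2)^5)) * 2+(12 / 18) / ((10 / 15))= 162079445422 / 89934999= 1802.18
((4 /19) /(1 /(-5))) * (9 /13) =-180 /247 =-0.73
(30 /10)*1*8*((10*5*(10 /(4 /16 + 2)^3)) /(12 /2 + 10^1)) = 65.84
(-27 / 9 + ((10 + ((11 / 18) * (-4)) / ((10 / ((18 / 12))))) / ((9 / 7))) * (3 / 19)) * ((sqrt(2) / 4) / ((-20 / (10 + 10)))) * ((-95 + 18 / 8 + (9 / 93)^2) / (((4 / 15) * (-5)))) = 221525993 * sqrt(2) / 7011456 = 44.68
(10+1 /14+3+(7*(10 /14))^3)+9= 2059 /14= 147.07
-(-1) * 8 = 8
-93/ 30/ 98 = -31/ 980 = -0.03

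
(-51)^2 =2601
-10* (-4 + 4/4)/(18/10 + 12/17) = 850/71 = 11.97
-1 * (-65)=65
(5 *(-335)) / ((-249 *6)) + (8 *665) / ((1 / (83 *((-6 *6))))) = -15896158.88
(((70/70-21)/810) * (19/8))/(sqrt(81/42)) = -19 * sqrt(42)/2916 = -0.04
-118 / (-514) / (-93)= -59 / 23901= -0.00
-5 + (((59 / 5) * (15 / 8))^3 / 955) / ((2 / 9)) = 45017497 / 977920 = 46.03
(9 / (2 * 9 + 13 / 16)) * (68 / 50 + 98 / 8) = 48996 / 7525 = 6.51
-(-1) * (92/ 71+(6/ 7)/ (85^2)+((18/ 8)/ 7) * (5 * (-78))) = -127280639/ 1025950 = -124.06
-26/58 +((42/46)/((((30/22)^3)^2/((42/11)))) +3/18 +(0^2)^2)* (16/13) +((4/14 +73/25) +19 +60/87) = 1791398715629/76819640625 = 23.32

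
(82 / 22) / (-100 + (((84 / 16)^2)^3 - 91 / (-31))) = 0.00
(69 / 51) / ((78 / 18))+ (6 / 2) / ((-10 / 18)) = -5622 / 1105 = -5.09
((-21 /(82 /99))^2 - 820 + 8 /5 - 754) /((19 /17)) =-531299011 /638780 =-831.74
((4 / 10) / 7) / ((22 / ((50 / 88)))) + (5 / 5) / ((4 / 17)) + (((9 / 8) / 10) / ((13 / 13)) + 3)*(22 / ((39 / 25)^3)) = 2986217459 / 133981848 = 22.29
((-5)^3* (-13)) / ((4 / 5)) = 8125 / 4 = 2031.25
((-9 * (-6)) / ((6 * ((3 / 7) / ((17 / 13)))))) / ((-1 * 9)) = -119 / 39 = -3.05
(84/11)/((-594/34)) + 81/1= 87733/1089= 80.56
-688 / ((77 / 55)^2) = -17200 / 49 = -351.02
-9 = -9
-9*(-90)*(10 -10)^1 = 0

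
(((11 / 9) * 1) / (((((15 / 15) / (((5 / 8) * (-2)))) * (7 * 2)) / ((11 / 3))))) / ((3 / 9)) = -605 / 504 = -1.20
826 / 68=413 / 34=12.15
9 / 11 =0.82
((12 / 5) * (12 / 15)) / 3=16 / 25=0.64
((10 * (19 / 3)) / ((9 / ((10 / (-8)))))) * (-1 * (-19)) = -167.13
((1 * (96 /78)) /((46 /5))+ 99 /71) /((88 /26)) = 32441 /71852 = 0.45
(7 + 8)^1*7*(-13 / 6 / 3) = -455 / 6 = -75.83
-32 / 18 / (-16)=1 / 9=0.11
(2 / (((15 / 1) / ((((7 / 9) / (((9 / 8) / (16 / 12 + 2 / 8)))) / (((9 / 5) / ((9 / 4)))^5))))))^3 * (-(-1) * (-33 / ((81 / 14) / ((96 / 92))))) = -44226818603515625 / 84091644121448448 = -0.53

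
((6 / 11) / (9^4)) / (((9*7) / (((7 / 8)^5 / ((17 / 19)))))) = 45619 / 60304932864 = 0.00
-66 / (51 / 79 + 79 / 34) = -16116 / 725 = -22.23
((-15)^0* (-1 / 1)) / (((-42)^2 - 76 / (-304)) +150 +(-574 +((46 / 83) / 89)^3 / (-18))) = -14511315945708 / 19448791196040475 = -0.00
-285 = -285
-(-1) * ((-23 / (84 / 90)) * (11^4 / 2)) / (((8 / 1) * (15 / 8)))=-336743 / 28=-12026.54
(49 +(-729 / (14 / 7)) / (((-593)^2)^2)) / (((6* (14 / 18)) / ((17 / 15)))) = 206012593976473 / 17311982688140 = 11.90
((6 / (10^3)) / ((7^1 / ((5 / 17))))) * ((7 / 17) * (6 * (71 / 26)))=639 / 375700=0.00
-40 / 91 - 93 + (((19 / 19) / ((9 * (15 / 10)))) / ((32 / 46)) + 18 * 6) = 14.67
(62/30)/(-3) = -31/45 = -0.69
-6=-6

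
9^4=6561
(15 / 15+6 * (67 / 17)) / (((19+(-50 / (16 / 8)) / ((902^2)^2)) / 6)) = 554715330867808 / 71270108142381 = 7.78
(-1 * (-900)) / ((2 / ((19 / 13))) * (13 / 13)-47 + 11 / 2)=-1368 / 61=-22.43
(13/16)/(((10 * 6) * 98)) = 13/94080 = 0.00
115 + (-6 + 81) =190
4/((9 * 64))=1/144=0.01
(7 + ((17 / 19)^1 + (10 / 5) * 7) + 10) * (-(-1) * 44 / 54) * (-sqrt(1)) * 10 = -44440 / 171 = -259.88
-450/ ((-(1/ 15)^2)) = 101250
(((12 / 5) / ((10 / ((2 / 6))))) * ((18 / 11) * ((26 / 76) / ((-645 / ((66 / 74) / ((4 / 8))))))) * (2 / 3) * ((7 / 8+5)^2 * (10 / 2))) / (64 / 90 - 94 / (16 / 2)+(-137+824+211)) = -59643 / 3712423490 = -0.00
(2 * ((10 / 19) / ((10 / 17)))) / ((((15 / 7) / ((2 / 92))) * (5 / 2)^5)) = 3808 / 20484375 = 0.00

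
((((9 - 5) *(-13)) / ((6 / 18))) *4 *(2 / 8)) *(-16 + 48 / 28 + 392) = -412464 / 7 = -58923.43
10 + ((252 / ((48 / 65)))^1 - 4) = 347.25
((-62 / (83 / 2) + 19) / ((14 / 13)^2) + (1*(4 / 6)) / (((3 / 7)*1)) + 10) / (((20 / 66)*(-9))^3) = -1038681787 / 790624800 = -1.31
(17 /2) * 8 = 68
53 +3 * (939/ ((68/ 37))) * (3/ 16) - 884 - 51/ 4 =-556.35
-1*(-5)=5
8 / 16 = 1 / 2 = 0.50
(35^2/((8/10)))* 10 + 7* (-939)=17479/2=8739.50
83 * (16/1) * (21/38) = 13944/19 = 733.89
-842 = -842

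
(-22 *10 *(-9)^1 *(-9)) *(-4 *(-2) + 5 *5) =-588060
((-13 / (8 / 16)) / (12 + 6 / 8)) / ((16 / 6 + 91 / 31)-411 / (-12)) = -0.05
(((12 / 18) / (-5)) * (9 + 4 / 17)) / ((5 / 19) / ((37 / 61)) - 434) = 0.00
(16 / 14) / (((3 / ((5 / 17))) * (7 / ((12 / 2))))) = 0.10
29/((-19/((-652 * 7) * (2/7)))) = 37816/19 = 1990.32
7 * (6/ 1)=42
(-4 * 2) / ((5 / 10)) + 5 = -11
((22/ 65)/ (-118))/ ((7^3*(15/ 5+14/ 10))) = -1/ 526162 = -0.00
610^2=372100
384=384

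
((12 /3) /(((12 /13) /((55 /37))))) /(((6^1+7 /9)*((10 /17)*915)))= 2431 /1376770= 0.00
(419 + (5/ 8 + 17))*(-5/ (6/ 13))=-4730.10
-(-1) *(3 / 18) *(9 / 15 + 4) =23 / 30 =0.77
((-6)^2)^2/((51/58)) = 25056/17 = 1473.88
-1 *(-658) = 658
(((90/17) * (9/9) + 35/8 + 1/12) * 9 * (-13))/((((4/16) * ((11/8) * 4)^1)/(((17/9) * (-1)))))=51727/33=1567.48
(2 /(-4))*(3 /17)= -3 /34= -0.09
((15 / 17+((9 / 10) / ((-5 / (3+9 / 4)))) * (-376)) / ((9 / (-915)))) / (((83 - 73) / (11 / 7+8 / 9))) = -47711821 / 5355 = -8909.77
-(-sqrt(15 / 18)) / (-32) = -sqrt(30) / 192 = -0.03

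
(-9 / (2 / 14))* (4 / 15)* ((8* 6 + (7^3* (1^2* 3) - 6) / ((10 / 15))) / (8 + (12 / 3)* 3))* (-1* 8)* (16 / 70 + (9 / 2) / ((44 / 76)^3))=8286784038 / 33275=249039.34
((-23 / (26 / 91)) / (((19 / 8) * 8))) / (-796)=161 / 30248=0.01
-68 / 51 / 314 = -2 / 471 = -0.00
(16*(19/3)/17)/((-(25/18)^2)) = -32832/10625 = -3.09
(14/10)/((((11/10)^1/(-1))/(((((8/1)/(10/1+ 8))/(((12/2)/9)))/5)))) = -28/165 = -0.17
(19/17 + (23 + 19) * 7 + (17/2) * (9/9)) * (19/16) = 196137/544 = 360.55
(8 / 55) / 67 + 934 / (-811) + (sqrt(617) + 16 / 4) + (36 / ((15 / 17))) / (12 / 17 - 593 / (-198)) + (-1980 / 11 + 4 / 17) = -104988087837682 / 632879068415 + sqrt(617) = -141.05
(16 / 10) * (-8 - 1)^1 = -72 / 5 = -14.40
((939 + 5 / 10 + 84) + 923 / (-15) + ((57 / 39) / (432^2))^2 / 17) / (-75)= -481283132271134477 / 37523373907968000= -12.83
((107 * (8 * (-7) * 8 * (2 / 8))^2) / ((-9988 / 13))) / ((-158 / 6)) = 13086528 / 197263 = 66.34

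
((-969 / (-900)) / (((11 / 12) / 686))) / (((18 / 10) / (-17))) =-3766826 / 495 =-7609.75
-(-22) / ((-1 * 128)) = -11 / 64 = -0.17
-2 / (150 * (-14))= 1 / 1050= 0.00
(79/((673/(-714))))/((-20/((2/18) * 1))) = 9401/20190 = 0.47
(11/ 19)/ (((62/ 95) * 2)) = 0.44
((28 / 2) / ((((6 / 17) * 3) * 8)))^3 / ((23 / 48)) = 1685159 / 178848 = 9.42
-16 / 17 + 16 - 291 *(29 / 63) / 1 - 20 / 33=-119.50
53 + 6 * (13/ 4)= 145/ 2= 72.50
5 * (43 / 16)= 215 / 16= 13.44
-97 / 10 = -9.70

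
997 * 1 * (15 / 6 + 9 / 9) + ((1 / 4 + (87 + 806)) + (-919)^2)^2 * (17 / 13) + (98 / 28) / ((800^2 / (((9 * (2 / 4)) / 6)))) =62215573277161280273 / 66560000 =934729165822.74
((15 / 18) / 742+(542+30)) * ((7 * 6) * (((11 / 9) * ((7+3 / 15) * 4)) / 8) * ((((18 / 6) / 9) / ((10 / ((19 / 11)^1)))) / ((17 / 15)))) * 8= 11384572 / 265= 42960.65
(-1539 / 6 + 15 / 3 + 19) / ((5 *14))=-93 / 28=-3.32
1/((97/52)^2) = 2704/9409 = 0.29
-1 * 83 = -83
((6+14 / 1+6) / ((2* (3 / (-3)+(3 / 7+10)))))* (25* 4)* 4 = 18200 / 33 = 551.52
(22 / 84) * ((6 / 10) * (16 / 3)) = 88 / 105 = 0.84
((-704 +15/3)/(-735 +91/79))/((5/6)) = 165663/144935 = 1.14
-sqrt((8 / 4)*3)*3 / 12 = -sqrt(6) / 4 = -0.61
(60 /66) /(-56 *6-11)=-10 /3817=-0.00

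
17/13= 1.31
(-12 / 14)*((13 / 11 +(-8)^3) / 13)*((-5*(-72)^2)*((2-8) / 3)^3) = 6990935040 / 1001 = 6983951.09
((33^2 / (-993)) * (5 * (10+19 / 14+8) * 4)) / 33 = -29810 / 2317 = -12.87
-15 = -15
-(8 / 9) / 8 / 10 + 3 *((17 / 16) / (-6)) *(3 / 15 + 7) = -1381 / 360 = -3.84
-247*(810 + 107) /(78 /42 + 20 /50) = -7927465 /79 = -100347.66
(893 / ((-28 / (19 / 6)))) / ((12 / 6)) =-16967 / 336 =-50.50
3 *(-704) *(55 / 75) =-7744 / 5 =-1548.80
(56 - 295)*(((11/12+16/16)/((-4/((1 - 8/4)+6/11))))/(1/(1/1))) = -52.05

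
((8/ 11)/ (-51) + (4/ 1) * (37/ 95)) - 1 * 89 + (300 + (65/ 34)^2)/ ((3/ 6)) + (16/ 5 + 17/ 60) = 1896603443/ 3624060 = 523.34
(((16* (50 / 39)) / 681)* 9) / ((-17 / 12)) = -9600 / 50167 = -0.19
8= 8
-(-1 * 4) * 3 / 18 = 2 / 3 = 0.67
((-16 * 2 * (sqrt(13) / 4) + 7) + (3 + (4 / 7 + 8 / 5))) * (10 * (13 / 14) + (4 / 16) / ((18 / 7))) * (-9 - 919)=-77896088 / 735 + 4388512 * sqrt(13) / 63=145177.74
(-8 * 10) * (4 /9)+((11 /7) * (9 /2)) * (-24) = -12932 /63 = -205.27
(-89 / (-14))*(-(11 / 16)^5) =-14333539 / 14680064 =-0.98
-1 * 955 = -955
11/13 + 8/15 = 269/195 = 1.38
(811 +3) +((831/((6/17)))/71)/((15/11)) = 1785619/2130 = 838.32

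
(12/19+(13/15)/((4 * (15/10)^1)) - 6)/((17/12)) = -17866/4845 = -3.69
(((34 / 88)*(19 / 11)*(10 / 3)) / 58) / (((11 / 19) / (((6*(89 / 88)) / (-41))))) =-0.01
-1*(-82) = 82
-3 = -3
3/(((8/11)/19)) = 78.38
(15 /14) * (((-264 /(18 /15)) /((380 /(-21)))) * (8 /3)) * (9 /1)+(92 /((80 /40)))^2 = 46144 /19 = 2428.63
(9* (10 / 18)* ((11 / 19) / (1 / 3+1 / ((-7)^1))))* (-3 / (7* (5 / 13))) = -1287 / 76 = -16.93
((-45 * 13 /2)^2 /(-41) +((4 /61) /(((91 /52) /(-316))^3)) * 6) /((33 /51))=-135249690279003 /37745092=-3583239.12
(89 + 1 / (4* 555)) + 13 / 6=202391 / 2220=91.17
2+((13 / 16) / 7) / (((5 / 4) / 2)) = 153 / 70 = 2.19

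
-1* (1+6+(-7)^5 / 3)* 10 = 167860 / 3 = 55953.33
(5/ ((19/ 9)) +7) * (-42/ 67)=-7476/ 1273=-5.87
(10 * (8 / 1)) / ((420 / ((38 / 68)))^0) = 80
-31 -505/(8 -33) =-10.80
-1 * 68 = -68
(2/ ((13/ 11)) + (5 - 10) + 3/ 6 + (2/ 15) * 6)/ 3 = -87/ 130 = -0.67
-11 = -11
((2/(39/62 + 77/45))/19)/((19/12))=0.03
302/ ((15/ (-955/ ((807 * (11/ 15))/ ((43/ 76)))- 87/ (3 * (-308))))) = -97323728/ 5903205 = -16.49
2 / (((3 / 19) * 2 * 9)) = 19 / 27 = 0.70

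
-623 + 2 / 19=-11835 / 19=-622.89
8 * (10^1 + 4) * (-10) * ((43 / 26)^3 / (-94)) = 53.90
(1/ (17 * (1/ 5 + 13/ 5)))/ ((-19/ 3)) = -15/ 4522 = -0.00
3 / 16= 0.19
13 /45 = 0.29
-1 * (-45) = 45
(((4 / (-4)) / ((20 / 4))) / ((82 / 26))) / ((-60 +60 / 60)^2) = -13 / 713605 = -0.00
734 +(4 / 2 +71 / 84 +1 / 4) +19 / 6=31091 / 42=740.26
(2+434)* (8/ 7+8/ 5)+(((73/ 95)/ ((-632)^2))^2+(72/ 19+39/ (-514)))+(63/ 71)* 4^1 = 221270903304437761848001/ 183909869309305753600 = 1203.15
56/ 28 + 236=238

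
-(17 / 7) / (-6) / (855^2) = 17 / 30703050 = 0.00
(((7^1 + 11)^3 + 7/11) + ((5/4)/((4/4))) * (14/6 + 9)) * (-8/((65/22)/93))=-95700472/65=-1472314.95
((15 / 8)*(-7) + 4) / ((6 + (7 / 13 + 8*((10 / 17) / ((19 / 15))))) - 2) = -306527 / 277256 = -1.11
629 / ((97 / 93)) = 58497 / 97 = 603.06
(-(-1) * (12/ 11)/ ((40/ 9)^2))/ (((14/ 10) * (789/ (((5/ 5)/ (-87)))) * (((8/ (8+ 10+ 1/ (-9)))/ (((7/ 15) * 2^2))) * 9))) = -161/ 604058400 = -0.00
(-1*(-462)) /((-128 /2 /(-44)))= 2541 /8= 317.62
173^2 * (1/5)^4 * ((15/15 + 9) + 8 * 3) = 1017586/625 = 1628.14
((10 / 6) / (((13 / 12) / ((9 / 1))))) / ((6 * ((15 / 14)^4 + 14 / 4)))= 1152480 / 2406053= 0.48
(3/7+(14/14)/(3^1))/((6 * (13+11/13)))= 26/2835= 0.01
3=3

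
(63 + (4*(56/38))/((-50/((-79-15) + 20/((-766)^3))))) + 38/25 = 2017547744197/26686396325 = 75.60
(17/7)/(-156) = -17/1092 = -0.02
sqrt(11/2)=sqrt(22)/2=2.35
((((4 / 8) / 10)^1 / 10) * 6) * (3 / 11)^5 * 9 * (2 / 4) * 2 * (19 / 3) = 0.00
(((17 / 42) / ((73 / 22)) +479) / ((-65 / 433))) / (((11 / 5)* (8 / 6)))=-159017951 / 146146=-1088.08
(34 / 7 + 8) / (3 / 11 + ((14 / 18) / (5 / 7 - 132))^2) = 33862673295 / 718391569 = 47.14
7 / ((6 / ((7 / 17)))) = 49 / 102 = 0.48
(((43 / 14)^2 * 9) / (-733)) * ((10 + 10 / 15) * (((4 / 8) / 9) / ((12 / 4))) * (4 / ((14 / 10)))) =-0.07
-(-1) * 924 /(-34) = -27.18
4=4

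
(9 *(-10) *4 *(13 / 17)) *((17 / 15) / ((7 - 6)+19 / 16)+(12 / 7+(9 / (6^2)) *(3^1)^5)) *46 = -474559644 / 595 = -797579.23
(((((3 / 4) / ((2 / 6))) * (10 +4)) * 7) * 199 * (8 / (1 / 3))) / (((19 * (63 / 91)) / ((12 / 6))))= 3042312 / 19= 160121.68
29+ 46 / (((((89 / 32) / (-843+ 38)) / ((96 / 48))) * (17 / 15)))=-35504923 / 1513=-23466.57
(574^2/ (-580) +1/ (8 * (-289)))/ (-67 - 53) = 63479091/ 13409600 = 4.73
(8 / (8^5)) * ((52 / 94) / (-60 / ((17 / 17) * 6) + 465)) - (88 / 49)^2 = -3727031977 / 1155553280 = -3.23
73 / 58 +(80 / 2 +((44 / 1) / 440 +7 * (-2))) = 3967 / 145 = 27.36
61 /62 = 0.98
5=5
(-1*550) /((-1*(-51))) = -550 /51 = -10.78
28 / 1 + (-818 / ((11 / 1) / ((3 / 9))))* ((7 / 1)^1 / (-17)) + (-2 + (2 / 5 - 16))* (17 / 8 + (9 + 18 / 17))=-176.23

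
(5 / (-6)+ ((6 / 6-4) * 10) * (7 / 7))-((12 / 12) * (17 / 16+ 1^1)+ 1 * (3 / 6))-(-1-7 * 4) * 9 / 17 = -14723 / 816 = -18.04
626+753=1379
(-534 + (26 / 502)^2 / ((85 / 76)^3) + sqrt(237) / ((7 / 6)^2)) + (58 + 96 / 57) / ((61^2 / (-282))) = -527.21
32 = 32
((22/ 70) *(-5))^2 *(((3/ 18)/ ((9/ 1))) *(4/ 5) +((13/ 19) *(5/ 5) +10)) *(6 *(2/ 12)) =3320603/ 125685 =26.42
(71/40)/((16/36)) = 639/160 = 3.99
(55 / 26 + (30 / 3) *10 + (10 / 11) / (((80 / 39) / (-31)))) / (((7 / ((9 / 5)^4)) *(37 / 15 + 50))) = 1990010349 / 787787000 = 2.53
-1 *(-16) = 16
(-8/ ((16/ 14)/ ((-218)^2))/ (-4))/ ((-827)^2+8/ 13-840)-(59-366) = 389613118/ 1268595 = 307.12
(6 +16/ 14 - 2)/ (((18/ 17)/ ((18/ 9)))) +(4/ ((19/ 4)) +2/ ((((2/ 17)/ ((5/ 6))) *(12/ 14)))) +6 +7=191923/ 4788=40.08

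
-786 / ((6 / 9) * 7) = -1179 / 7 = -168.43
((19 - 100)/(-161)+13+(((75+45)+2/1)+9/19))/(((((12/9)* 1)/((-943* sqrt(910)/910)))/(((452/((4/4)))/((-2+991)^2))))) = -5781330747* sqrt(910)/118381984630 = -1.47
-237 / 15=-79 / 5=-15.80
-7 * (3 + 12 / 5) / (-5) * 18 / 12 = 567 / 50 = 11.34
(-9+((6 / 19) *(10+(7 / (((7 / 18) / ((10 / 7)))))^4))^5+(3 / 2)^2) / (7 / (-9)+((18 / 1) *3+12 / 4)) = 144141990513204301076822222755389281526683757 / 161499546986366690024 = 892522568656940801920008.10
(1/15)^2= 1/225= 0.00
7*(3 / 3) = 7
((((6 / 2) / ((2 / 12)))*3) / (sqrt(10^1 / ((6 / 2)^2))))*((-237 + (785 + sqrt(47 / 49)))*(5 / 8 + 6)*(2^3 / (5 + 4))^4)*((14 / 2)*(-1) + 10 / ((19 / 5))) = -508125.90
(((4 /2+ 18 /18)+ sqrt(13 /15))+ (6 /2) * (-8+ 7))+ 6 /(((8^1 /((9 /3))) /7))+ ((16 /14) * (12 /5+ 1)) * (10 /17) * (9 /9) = sqrt(195) /15+ 505 /28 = 18.97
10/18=5/9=0.56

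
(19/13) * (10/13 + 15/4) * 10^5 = 111625000/169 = 660502.96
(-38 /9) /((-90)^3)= 19 /3280500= 0.00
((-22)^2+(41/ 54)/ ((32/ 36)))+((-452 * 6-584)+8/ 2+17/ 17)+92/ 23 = -134503/ 48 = -2802.15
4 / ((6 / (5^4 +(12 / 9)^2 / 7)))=78782 / 189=416.84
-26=-26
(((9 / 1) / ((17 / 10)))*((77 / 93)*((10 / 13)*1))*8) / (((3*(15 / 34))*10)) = 2464 / 1209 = 2.04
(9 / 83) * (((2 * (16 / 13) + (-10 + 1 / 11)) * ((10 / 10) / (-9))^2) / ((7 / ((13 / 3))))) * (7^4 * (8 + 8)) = -237.10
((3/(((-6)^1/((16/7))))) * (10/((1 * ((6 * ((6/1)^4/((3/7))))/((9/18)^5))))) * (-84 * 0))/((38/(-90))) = 0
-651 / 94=-6.93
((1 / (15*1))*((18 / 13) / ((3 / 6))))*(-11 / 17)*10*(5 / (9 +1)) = -132 / 221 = -0.60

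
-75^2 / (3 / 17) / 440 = -6375 / 88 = -72.44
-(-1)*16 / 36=4 / 9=0.44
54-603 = -549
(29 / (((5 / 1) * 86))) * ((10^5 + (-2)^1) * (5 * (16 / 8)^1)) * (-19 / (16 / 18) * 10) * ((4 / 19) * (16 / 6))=-347993040 / 43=-8092861.40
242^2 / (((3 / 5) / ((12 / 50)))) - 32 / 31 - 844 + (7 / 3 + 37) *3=3518278 / 155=22698.57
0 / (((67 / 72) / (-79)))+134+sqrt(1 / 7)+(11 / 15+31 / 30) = sqrt(7) / 7+4073 / 30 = 136.14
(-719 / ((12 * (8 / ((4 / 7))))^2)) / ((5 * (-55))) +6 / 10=4657679 / 7761600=0.60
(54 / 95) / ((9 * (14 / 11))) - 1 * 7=-4622 / 665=-6.95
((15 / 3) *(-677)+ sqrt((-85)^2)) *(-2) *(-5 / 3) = -11000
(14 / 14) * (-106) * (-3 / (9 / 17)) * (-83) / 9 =-149566 / 27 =-5539.48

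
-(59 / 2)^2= -3481 / 4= -870.25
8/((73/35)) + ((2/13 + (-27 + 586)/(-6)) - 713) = -4567597/5694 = -802.18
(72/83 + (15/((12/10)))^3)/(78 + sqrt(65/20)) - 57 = -4959348/155293 - 1297451 * sqrt(13)/8075236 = -32.51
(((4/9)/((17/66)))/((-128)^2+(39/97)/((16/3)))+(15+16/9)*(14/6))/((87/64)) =29242783267136/1015419718305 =28.80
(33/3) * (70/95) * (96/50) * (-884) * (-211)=1378785408/475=2902706.12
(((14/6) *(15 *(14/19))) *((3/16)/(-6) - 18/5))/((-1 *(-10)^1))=-9.36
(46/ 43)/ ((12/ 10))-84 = -10721/ 129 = -83.11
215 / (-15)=-43 / 3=-14.33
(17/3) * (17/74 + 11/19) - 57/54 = 22315/6327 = 3.53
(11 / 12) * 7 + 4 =125 / 12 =10.42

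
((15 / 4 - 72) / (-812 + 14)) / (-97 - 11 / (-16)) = -26 / 29279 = -0.00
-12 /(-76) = 3 /19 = 0.16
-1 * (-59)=59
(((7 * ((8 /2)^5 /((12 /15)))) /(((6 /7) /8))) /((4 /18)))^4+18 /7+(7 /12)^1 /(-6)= 10107872070905930711041247 /504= 20055301727987957760002.47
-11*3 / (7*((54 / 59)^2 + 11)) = -114873 / 288449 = -0.40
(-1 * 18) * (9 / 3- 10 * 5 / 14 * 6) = 2322 / 7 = 331.71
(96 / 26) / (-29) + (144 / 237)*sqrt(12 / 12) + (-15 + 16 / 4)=-313309 / 29783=-10.52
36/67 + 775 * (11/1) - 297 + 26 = 553054/67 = 8254.54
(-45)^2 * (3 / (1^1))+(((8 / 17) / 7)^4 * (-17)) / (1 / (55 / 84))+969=7044.00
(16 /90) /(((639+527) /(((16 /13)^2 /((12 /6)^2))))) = 256 /4433715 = 0.00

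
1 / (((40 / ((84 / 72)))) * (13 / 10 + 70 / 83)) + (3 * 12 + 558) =25362005 / 42696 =594.01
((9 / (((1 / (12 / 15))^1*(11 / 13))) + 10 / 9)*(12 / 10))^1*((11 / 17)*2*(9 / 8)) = 7143 / 425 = 16.81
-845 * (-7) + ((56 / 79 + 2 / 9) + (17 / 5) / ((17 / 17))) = 21043222 / 3555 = 5919.33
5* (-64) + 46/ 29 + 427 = 3149/ 29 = 108.59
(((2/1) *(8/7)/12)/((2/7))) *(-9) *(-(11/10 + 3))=24.60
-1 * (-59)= 59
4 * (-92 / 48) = -23 / 3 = -7.67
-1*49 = -49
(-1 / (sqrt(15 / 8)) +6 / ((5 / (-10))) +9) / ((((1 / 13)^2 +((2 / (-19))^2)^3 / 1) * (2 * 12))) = -7950753889 / 376453576-7950753889 * sqrt(30) / 8470205460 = -26.26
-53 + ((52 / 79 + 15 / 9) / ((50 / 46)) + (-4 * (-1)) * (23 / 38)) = -5453138 / 112575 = -48.44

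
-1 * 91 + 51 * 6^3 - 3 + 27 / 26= 283999 / 26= 10923.04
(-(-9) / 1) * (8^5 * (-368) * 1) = -108527616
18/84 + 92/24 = 85/21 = 4.05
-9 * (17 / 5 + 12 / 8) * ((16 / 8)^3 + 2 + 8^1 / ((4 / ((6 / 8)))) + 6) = -3087 / 4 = -771.75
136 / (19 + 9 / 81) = 306 / 43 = 7.12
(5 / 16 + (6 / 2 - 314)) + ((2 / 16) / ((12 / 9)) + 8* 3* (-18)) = -23763 / 32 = -742.59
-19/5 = -3.80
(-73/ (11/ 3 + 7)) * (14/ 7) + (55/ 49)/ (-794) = -4260647/ 311248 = -13.69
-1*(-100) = 100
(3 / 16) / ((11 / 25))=75 / 176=0.43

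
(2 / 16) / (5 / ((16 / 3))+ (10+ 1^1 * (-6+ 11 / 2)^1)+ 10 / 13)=26 / 2331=0.01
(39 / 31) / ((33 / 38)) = 494 / 341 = 1.45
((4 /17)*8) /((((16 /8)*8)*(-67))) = -2 /1139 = -0.00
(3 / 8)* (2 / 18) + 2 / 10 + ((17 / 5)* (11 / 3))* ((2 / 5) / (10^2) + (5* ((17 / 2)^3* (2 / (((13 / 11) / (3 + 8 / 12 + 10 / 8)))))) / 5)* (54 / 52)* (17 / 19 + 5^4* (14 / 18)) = 238726352423707 / 7410000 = 32216781.70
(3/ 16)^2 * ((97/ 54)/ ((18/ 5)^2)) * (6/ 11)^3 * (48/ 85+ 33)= 153745/ 5792512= 0.03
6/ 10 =3/ 5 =0.60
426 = 426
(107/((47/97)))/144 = 1.53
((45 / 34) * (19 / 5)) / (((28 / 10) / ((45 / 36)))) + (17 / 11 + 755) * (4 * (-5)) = -316854735 / 20944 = -15128.66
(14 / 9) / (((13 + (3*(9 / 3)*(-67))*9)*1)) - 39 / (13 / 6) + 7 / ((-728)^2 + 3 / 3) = -232419981344 / 12912024555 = -18.00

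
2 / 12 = 1 / 6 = 0.17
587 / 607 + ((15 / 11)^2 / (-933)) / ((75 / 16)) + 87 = 2009335164 / 22842017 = 87.97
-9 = -9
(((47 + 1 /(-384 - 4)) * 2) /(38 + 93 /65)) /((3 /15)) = 5926375 /497222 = 11.92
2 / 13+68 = 886 / 13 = 68.15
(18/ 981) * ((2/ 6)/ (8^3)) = 1/ 83712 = 0.00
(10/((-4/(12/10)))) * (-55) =165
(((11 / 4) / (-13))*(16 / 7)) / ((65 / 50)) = -440 / 1183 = -0.37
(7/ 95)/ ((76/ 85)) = 119/ 1444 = 0.08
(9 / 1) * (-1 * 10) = -90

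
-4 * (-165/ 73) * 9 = 81.37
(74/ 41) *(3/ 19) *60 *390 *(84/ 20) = 21818160/ 779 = 28007.91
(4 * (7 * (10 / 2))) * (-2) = -280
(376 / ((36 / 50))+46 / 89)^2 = 273256.14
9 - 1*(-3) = 12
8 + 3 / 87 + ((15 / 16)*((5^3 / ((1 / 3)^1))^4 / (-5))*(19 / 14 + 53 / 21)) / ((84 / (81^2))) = -1123971783376.95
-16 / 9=-1.78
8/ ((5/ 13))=104/ 5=20.80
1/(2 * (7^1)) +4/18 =0.29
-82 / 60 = -41 / 30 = -1.37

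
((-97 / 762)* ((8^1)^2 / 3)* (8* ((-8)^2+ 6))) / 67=-1738240 / 76581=-22.70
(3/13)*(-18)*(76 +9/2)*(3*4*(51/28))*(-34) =3230442/13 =248495.54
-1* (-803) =803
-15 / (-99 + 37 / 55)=825 / 5408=0.15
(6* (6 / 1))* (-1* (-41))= 1476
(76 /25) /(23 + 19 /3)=57 /550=0.10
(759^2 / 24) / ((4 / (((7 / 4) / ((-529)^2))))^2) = 17787 / 303177500672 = 0.00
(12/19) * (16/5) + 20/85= 3644/1615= 2.26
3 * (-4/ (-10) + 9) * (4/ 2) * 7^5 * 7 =33177018/ 5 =6635403.60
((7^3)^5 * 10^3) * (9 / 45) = 949512301988600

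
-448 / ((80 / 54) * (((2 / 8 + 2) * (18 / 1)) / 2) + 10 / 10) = -448 / 31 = -14.45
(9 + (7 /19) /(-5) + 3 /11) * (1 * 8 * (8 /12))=153808 /3135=49.06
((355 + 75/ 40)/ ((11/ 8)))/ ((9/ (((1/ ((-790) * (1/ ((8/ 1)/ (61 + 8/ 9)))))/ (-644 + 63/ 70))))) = 22840/ 3112816223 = 0.00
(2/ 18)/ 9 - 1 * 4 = -323/ 81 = -3.99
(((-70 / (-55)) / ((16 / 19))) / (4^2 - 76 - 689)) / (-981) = 19 / 9237096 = 0.00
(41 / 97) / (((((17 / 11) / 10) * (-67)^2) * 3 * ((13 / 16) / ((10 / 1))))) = 721600 / 288692079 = 0.00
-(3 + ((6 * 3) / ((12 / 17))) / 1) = -57 / 2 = -28.50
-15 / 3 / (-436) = 5 / 436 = 0.01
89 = 89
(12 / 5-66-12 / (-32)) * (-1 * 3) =7587 / 40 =189.68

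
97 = 97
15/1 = 15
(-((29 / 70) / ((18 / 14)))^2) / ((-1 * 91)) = 841 / 737100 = 0.00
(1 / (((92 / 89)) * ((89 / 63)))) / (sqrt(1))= 63 / 92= 0.68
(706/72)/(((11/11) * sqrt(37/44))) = 353 * sqrt(407)/666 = 10.69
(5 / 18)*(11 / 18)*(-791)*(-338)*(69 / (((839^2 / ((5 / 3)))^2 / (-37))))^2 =3327859750840625 / 357975422729020341849826098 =0.00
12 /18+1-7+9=11 /3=3.67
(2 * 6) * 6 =72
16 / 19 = 0.84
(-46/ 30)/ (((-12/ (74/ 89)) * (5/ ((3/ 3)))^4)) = 851/ 5006250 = 0.00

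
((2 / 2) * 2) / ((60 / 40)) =4 / 3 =1.33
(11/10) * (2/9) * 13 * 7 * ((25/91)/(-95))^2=55/295659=0.00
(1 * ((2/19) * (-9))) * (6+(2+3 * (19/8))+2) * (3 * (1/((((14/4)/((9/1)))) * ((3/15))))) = -166455/266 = -625.77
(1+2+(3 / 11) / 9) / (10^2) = 1 / 33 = 0.03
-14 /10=-7 /5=-1.40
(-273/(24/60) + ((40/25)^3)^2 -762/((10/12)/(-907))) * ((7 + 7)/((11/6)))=1087662288846/171875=6328216.95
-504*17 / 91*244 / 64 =-9333 / 26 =-358.96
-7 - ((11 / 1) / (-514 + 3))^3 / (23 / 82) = -21482576649 / 3068955113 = -7.00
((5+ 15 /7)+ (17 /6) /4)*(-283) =-2221.89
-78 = -78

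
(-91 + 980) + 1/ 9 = 8002/ 9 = 889.11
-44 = -44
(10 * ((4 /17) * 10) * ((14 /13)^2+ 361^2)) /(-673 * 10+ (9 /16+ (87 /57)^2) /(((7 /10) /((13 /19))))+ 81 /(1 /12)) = -3383870968912000 /6351010725111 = -532.81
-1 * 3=-3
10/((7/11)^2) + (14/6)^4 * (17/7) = 383729/3969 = 96.68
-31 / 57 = -0.54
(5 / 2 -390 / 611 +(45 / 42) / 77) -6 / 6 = 22182 / 25333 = 0.88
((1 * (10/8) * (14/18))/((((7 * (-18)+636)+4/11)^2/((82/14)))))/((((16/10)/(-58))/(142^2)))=-18131090725/1134611856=-15.98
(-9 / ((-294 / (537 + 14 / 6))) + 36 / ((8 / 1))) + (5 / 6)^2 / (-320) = 2371723 / 112896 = 21.01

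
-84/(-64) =21/16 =1.31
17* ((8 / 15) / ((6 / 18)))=136 / 5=27.20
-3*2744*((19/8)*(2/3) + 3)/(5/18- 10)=3880.80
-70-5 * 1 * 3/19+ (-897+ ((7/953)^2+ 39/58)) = -967935494469/1000846318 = -967.12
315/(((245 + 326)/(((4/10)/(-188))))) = -63/53674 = -0.00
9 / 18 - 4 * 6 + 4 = -39 / 2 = -19.50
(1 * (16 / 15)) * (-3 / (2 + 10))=-0.27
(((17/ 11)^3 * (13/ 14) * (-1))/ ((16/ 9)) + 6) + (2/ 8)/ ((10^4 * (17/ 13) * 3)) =77395362371/ 19006680000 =4.07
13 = 13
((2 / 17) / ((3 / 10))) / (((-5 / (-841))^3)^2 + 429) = 0.00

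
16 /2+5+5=18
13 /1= 13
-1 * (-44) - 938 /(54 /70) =-31642 /27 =-1171.93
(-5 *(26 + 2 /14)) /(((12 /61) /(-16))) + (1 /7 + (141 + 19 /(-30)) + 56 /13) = 29419151 /2730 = 10776.25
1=1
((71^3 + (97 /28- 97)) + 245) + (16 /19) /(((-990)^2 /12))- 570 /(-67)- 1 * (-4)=358074.97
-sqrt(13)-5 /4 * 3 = -7.36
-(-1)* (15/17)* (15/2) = 225/34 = 6.62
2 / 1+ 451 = 453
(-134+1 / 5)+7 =-634 / 5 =-126.80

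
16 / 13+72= 952 / 13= 73.23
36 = 36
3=3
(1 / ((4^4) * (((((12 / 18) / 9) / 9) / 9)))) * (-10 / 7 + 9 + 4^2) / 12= 120285 / 14336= 8.39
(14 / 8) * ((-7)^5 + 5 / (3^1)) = -88228 / 3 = -29409.33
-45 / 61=-0.74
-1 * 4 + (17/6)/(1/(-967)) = -16463/6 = -2743.83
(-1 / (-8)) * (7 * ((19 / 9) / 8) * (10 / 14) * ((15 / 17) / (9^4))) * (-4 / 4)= -475 / 21415104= -0.00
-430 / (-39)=430 / 39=11.03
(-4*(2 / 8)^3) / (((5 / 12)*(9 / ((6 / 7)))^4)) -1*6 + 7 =324131 / 324135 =1.00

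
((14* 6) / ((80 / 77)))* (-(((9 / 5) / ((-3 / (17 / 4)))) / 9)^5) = 765302923 / 5184000000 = 0.15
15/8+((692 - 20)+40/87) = 469337/696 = 674.33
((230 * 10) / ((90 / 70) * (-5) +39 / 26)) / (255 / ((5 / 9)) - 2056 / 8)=-700 / 303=-2.31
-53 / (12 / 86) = -2279 / 6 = -379.83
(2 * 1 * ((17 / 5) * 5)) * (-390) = -13260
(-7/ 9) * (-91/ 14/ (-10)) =-91/ 180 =-0.51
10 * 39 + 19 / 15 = 5869 / 15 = 391.27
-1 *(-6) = 6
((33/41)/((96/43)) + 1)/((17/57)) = 5985/1312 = 4.56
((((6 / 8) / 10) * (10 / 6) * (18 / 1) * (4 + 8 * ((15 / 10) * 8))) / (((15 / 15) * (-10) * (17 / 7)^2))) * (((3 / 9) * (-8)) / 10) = 294 / 289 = 1.02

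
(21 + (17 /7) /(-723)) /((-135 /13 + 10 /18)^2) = 121220658 /557764375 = 0.22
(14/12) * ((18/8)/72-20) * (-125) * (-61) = -11368875/64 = -177638.67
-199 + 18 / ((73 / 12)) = -196.04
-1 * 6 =-6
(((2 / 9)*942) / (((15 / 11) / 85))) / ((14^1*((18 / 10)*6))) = 146795 / 1701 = 86.30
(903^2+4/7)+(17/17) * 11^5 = 6835224/7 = 976460.57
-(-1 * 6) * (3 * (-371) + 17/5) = -33288/5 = -6657.60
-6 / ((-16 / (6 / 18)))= 1 / 8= 0.12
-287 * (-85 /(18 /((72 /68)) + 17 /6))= 1230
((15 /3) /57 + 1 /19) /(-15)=-8 /855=-0.01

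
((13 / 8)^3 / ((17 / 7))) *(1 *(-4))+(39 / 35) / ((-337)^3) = -20600883478409 / 2914852868480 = -7.07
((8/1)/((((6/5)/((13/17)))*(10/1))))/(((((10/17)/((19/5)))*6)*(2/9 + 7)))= 19/250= 0.08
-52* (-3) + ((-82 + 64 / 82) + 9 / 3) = 3189 / 41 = 77.78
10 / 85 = 2 / 17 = 0.12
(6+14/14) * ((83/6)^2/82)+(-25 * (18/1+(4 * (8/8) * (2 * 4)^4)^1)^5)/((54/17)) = -82740247545214884408485731/8856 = -9342846380444318474309.59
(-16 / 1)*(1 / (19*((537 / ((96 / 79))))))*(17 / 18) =-0.00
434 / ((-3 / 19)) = -2748.67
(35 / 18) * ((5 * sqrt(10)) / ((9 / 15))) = 875 * sqrt(10) / 54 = 51.24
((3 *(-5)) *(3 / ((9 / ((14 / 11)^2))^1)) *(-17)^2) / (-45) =56644 / 1089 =52.01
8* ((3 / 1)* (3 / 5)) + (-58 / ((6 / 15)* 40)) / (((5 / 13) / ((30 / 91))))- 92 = -11299 / 140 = -80.71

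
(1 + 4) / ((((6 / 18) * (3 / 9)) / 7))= 315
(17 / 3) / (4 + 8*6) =17 / 156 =0.11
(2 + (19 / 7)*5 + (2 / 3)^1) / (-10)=-341 / 210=-1.62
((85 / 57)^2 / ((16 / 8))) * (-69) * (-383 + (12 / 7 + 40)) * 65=25804484875 / 15162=1701918.27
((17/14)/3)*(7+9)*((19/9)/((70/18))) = 2584/735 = 3.52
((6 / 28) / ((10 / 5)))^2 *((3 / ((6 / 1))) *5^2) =225 / 1568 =0.14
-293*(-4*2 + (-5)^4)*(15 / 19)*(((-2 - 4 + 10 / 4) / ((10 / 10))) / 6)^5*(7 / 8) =106343519345 / 12607488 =8434.95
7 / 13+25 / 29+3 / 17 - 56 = -348797 / 6409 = -54.42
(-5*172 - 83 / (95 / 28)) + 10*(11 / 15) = -249982 / 285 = -877.13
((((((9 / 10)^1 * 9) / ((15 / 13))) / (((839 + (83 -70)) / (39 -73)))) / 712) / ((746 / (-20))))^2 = 3956121 / 35554481396281600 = 0.00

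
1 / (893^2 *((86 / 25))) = 25 / 68580614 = 0.00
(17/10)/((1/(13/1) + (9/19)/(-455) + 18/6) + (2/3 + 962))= 88179/50093066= 0.00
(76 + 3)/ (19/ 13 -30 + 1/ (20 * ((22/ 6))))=-225940/ 81581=-2.77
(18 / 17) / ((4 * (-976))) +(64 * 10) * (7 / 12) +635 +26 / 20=502554953 / 497760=1009.63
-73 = -73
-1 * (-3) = 3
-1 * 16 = -16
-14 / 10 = -7 / 5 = -1.40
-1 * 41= -41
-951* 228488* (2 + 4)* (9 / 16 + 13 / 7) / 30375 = -103855.65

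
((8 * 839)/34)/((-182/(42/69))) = -0.66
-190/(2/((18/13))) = -1710/13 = -131.54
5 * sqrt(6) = 12.25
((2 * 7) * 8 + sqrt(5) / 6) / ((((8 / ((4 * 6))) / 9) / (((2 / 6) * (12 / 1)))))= 18 * sqrt(5) + 12096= 12136.25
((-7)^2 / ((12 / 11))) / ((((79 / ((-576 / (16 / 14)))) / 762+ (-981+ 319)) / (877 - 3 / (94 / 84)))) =-708860660508 / 11949273185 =-59.32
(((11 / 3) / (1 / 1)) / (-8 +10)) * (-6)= -11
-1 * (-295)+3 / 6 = 591 / 2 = 295.50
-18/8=-2.25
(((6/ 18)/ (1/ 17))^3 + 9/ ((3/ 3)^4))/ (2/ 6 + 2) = 5156/ 63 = 81.84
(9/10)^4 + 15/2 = 81561/10000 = 8.16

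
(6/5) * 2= 2.40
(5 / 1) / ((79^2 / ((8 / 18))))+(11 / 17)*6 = 3707494 / 954873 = 3.88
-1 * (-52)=52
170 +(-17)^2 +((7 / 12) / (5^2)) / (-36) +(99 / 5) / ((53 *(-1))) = 262517389 / 572400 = 458.63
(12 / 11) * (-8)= -8.73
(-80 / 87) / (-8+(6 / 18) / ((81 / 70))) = 3240 / 27173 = 0.12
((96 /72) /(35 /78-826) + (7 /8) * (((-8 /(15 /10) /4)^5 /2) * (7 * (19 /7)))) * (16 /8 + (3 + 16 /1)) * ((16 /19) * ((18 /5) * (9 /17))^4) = -74573636147509248 /9123677438125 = -8173.64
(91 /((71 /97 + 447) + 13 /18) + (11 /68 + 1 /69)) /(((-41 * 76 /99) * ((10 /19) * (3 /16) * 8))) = -15323384329 /1004183122480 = -0.02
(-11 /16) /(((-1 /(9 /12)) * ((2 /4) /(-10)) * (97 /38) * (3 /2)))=-1045 /388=-2.69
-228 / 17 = -13.41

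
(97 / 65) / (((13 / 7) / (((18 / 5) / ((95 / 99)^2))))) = 3.14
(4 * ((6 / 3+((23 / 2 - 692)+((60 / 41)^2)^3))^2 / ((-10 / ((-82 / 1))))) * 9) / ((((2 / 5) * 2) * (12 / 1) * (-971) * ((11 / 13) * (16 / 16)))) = -1573855363569769328282183391 / 94049030204179993573136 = -16734.41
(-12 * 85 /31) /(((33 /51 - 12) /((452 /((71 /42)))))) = 329182560 /424793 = 774.92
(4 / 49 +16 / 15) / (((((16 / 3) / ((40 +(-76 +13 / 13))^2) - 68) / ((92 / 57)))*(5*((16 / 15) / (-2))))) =24265 / 2373898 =0.01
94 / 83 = 1.13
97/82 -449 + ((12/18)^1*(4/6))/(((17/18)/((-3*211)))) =-1039505/1394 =-745.70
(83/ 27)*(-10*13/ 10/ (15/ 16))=-42.63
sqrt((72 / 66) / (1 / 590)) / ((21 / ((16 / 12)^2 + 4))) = 104* sqrt(19470) / 2079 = 6.98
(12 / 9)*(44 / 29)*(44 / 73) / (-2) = -3872 / 6351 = -0.61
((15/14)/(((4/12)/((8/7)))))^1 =180/49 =3.67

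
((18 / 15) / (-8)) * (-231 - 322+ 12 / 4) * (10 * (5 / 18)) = 1375 / 6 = 229.17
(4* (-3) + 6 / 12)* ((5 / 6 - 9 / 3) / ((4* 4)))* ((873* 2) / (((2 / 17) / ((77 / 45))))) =37964927 / 960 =39546.80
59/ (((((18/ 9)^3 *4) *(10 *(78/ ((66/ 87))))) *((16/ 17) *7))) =11033/ 40535040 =0.00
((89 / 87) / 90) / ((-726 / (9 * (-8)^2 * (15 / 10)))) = -712 / 52635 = -0.01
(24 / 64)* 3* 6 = 27 / 4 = 6.75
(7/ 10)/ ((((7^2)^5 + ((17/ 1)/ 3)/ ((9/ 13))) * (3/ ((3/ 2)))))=189/ 152536638880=0.00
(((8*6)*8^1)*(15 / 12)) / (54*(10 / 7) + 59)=3360 / 953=3.53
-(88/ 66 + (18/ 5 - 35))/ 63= 451/ 945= 0.48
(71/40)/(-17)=-71/680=-0.10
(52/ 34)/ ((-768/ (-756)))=819/ 544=1.51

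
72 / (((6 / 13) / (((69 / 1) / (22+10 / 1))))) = 2691 / 8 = 336.38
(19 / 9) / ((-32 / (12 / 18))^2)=19 / 20736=0.00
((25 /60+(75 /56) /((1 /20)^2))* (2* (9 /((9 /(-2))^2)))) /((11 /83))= 7475810 /2079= 3595.87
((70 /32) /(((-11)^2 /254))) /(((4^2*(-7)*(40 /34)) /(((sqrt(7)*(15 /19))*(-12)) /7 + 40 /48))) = -10795 /371712 + 97155*sqrt(7) /2059904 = 0.10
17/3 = 5.67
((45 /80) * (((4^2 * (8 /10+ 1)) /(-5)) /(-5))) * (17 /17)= 81 /125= 0.65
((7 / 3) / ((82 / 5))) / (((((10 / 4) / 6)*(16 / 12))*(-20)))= -21 / 1640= -0.01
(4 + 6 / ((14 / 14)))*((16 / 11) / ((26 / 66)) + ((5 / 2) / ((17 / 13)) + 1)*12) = 386.33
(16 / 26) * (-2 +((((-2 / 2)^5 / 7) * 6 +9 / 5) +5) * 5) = 1552 / 91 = 17.05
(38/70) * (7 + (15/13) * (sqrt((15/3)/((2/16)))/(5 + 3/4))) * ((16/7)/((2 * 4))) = 912 * sqrt(10)/14651 + 38/35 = 1.28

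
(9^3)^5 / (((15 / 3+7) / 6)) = 205891132094649 / 2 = 102945566047324.50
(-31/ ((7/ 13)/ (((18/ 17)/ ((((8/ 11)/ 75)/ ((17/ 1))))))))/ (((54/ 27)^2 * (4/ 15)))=-44884125/ 448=-100187.78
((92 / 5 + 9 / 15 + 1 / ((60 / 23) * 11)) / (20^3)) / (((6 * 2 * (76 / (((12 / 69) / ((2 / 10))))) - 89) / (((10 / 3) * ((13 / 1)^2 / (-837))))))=-2123147 / 1272510518400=-0.00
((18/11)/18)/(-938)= -1/10318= -0.00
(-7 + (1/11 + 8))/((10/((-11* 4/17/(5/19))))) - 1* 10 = -11.07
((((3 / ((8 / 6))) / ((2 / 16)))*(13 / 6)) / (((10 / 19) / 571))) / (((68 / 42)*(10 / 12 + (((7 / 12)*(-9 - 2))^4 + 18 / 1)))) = 46061555904 / 3021203365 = 15.25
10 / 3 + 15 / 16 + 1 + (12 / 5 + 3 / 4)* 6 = 5801 / 240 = 24.17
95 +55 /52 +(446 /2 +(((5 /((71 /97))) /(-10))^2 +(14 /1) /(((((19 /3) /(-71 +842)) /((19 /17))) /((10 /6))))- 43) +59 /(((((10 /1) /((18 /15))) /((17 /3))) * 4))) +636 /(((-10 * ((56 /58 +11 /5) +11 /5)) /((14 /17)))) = 149577497687387 /43336972900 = 3451.50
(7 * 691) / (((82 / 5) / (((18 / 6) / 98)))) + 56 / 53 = 613633 / 60844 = 10.09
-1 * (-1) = 1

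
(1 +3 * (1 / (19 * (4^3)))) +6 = 8515 / 1216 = 7.00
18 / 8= 9 / 4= 2.25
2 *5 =10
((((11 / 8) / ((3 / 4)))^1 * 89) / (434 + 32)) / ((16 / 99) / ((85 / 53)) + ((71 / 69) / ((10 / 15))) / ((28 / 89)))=884242590 / 12644119897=0.07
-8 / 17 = -0.47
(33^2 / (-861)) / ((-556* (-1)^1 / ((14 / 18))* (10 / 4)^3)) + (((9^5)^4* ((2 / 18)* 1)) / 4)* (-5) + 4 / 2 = -14434694885659466073924593 / 8548500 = -1688564647091240109.25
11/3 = 3.67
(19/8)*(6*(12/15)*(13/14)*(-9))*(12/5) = -40014/175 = -228.65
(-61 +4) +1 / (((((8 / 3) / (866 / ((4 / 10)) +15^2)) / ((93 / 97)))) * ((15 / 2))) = 57.57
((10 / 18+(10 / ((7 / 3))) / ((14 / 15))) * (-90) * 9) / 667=-204300 / 32683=-6.25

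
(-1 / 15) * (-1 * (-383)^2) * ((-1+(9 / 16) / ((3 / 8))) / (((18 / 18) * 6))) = 146689 / 180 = 814.94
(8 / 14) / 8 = 1 / 14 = 0.07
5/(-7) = -5/7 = -0.71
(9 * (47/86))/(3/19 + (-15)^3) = -2679/1838164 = -0.00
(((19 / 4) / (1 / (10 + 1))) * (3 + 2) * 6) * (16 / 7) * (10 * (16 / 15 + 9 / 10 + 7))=2248840 / 7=321262.86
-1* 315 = -315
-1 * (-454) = 454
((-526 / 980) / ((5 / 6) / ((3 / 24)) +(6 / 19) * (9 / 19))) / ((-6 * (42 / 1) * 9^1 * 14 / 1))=94943 / 38284233120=0.00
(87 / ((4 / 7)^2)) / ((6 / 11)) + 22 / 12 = 47069 / 96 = 490.30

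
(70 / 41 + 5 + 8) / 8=603 / 328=1.84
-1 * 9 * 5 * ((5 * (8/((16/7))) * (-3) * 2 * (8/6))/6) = 1050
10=10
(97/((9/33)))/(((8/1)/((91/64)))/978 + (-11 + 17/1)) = 15826811/267250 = 59.22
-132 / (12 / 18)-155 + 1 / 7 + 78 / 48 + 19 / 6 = -58475 / 168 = -348.07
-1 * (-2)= 2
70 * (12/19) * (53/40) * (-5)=-5565/19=-292.89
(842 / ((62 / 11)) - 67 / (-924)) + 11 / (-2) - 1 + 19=4639171 / 28644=161.96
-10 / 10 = -1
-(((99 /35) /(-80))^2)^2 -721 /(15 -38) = 31.35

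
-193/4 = -48.25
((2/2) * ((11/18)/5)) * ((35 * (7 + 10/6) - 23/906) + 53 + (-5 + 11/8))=4686451/108720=43.11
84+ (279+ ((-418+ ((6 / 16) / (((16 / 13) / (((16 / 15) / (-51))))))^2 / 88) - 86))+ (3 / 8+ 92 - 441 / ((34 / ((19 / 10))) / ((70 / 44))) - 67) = -56702534231 / 366220800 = -154.83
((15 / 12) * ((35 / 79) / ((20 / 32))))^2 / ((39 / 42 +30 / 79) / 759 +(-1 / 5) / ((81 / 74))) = -7029099000 / 1620383773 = -4.34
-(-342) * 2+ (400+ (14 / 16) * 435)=11717 / 8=1464.62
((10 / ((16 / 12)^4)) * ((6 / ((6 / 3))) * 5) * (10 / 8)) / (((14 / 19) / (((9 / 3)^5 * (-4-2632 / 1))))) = -92419066125 / 1792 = -51573139.58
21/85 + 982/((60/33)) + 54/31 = 2856809/5270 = 542.09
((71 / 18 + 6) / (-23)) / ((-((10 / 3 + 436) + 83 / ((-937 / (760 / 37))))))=6205751 / 6279621276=0.00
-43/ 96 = -0.45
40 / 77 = 0.52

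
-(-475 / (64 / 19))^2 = -19885.41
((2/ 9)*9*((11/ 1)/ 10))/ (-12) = -11/ 60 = -0.18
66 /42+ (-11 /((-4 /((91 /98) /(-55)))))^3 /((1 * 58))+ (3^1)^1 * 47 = 142.57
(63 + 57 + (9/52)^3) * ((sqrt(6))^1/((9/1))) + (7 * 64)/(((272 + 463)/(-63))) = -192/5 + 5624563 * sqrt(6)/421824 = -5.74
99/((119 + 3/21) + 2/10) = 3465/4177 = 0.83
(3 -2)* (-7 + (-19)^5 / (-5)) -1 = 495211.80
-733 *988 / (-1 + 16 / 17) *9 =110803212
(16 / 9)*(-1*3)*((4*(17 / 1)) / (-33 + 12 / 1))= 1088 / 63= 17.27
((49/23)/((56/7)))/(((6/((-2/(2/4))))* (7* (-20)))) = 7/5520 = 0.00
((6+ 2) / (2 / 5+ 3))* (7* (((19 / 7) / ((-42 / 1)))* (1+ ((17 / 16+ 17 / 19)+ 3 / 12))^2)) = -1584375 / 144704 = -10.95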